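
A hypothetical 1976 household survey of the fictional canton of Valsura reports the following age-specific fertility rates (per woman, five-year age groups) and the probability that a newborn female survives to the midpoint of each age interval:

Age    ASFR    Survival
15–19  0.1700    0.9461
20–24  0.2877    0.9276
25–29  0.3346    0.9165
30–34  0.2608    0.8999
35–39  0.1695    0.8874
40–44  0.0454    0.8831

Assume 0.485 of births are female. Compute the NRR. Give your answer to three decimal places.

2.812

Proportion female at birth = 0.485.
Weighting each age-specific rate by interval width and survival:
  15–19: 5 × 0.1700 × 0.9461 = 0.80419
  20–24: 5 × 0.2877 × 0.9276 = 1.33435
  25–29: 5 × 0.3346 × 0.9165 = 1.53330
  30–34: 5 × 0.2608 × 0.8999 = 1.17347
  35–39: 5 × 0.1695 × 0.8874 = 0.75207
  40–44: 5 × 0.0454 × 0.8831 = 0.20046
Sum = 5.79784
NRR = 0.485 × 5.79784 = 2.81195
With NRR above 1 the population is above replacement fertility.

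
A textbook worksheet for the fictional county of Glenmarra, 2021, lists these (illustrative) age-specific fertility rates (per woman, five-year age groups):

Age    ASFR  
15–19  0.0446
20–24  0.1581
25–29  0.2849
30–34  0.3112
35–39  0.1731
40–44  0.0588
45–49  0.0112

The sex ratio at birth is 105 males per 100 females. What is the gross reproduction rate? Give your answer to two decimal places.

2.54

Proportion female at birth = 100 / (100 + 105) = 0.48780.
Sum of ASFRs = 0.0446 + 0.1581 + 0.2849 + 0.3112 + 0.1731 + 0.0588 + 0.0112 = 1.0419
TFR = 5 × 1.0419 = 5.2095
GRR = 0.48780 × 5.2095 = 2.54119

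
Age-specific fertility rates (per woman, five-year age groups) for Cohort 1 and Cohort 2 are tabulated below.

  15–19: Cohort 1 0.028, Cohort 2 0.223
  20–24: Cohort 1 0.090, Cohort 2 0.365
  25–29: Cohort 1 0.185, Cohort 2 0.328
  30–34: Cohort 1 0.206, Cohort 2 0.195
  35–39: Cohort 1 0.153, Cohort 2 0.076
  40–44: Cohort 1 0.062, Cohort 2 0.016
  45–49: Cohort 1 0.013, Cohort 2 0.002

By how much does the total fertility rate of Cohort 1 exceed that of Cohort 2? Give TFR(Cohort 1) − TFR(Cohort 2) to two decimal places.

-2.34

Cohort 1:
  Sum of ASFRs = 0.028 + 0.090 + 0.185 + 0.206 + 0.153 + 0.062 + 0.013 = 0.737
  TFR = 5 × 0.737 = 3.685
Cohort 2:
  Sum of ASFRs = 0.223 + 0.365 + 0.328 + 0.195 + 0.076 + 0.016 + 0.002 = 1.205
  TFR = 5 × 1.205 = 6.025
Difference = 3.685 − 6.025 = -2.34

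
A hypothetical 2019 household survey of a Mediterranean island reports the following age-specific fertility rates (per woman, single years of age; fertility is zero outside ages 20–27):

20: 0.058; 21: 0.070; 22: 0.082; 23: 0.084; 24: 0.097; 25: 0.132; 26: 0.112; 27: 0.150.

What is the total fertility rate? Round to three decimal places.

0.785

Sum of ASFRs = 0.058 + 0.070 + 0.082 + 0.084 + 0.097 + 0.132 + 0.112 + 0.150 = 0.785
TFR = 0.785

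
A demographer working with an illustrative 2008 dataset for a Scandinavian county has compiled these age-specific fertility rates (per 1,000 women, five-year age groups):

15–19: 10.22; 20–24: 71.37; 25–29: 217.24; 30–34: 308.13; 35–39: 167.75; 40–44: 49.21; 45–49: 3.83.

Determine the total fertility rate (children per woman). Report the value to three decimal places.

Sum of ASFRs = 10.22 + 71.37 + 217.24 + 308.13 + 167.75 + 49.21 + 3.83 = 827.75
TFR = 5 × 827.75 / 1000 = 4.13875

4.139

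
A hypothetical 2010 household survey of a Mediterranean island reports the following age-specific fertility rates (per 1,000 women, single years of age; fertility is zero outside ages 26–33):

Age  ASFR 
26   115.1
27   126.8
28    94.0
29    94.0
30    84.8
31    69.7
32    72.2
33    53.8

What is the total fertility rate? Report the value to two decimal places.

0.71

Sum of ASFRs = 115.1 + 126.8 + 94.0 + 94.0 + 84.8 + 69.7 + 72.2 + 53.8 = 710.4
TFR = 710.4 / 1000 = 0.7104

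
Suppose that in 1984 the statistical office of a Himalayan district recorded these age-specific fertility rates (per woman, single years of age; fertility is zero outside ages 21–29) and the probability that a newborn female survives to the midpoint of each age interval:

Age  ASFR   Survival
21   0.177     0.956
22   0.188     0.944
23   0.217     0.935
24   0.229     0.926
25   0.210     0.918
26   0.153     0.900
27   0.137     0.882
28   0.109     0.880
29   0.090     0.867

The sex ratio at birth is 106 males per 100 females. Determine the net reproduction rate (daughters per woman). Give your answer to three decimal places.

Proportion female at birth = 100 / (100 + 106) = 0.48544.
Each age group contributes 1 × ASFR × survival:
  21: 1 × 0.177 × 0.956 = 0.16921
  22: 1 × 0.188 × 0.944 = 0.17747
  23: 1 × 0.217 × 0.935 = 0.20290
  24: 1 × 0.229 × 0.926 = 0.21205
  25: 1 × 0.210 × 0.918 = 0.19278
  26: 1 × 0.153 × 0.900 = 0.13770
  27: 1 × 0.137 × 0.882 = 0.12083
  28: 1 × 0.109 × 0.880 = 0.09592
  29: 1 × 0.090 × 0.867 = 0.07803
Sum = 1.38689
NRR = 0.48544 × 1.38689 = 0.67325
NRR < 1, so the cohort does not fully replace itself.

0.673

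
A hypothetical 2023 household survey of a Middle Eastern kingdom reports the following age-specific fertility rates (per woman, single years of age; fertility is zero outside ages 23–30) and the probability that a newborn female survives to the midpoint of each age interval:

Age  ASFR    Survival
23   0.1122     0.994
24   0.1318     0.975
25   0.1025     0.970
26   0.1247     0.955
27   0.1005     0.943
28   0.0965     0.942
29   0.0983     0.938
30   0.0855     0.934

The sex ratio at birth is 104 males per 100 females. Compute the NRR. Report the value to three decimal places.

Proportion female at birth = 100 / (100 + 104) = 0.49020.
Survival-weighted fertility by age (1·fₓ·Sₓ):
  23: 1 × 0.1122 × 0.994 = 0.11153
  24: 1 × 0.1318 × 0.975 = 0.12851
  25: 1 × 0.1025 × 0.970 = 0.09943
  26: 1 × 0.1247 × 0.955 = 0.11909
  27: 1 × 0.1005 × 0.943 = 0.09477
  28: 1 × 0.0965 × 0.942 = 0.09090
  29: 1 × 0.0983 × 0.938 = 0.09221
  30: 1 × 0.0855 × 0.934 = 0.07986
Sum = 0.81630
NRR = 0.49020 × 0.81630 = 0.40015
With NRR below 1 the population is below replacement fertility.

0.400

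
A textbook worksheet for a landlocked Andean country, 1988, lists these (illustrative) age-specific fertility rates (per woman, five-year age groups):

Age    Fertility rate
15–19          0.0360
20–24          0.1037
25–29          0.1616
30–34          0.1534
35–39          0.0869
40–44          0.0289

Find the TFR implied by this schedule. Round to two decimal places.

2.85

Sum of ASFRs = 0.0360 + 0.1037 + 0.1616 + 0.1534 + 0.0869 + 0.0289 = 0.5705
TFR = 5 × 0.5705 = 2.8525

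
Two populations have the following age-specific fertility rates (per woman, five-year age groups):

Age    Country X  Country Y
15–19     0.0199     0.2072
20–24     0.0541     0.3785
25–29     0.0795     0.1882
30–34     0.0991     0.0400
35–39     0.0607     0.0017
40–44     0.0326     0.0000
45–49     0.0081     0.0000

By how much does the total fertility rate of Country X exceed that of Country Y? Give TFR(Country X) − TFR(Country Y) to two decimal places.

Country X:
  Sum of ASFRs = 0.0199 + 0.0541 + 0.0795 + 0.0991 + 0.0607 + 0.0326 + 0.0081 = 0.3540
  TFR = 5 × 0.3540 = 1.77
Country Y:
  Sum of ASFRs = 0.2072 + 0.3785 + 0.1882 + 0.0400 + 0.0017 + 0.0000 + 0.0000 = 0.8156
  TFR = 5 × 0.8156 = 4.078
Difference = 1.77 − 4.078 = -2.308

-2.31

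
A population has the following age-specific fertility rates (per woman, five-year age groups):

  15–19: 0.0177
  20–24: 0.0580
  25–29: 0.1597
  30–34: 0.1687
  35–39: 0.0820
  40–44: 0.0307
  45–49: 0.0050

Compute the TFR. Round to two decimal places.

2.61

Sum of ASFRs = 0.0177 + 0.0580 + 0.1597 + 0.1687 + 0.0820 + 0.0307 + 0.0050 = 0.5218
TFR = 5 × 0.5218 = 2.609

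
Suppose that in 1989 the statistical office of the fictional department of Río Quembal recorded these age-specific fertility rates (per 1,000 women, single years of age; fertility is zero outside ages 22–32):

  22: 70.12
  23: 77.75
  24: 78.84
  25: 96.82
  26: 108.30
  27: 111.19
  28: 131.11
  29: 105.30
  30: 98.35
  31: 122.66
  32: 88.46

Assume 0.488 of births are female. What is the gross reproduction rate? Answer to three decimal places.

0.531

Proportion female at birth = 0.488.
Sum of ASFRs = 70.12 + 77.75 + 78.84 + 96.82 + 108.30 + 111.19 + 131.11 + 105.30 + 98.35 + 122.66 + 88.46 = 1088.90
TFR = 1088.90 / 1000 = 1.0889
GRR = 0.488 × 1.0889 = 0.53138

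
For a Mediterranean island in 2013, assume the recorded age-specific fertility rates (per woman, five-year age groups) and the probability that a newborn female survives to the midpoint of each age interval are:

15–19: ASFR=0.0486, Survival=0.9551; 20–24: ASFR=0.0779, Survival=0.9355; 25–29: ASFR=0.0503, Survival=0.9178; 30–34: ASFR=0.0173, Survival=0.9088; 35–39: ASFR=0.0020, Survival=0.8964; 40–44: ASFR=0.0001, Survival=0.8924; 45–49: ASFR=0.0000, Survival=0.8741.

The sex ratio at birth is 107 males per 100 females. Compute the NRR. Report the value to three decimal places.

Proportion female at birth = 100 / (100 + 107) = 0.48309.
Survival-weighted fertility by age (5·fₓ·Sₓ):
  15–19: 5 × 0.0486 × 0.9551 = 0.23209
  20–24: 5 × 0.0779 × 0.9355 = 0.36438
  25–29: 5 × 0.0503 × 0.9178 = 0.23083
  30–34: 5 × 0.0173 × 0.9088 = 0.07861
  35–39: 5 × 0.0020 × 0.8964 = 0.00896
  40–44: 5 × 0.0001 × 0.8924 = 0.00045
  45–49: 5 × 0.0000 × 0.8741 = 0.00000
Sum = 0.91532
NRR = 0.48309 × 0.91532 = 0.44218

0.442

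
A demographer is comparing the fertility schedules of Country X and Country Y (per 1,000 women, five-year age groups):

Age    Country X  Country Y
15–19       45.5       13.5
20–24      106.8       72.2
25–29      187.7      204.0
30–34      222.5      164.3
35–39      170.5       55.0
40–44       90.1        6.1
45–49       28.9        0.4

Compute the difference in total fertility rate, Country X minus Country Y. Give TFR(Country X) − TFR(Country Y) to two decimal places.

Country X:
  Sum of ASFRs = 45.5 + 106.8 + 187.7 + 222.5 + 170.5 + 90.1 + 28.9 = 852.0
  TFR = 5 × 852.0 / 1000 = 4.26
Country Y:
  Sum of ASFRs = 13.5 + 72.2 + 204.0 + 164.3 + 55.0 + 6.1 + 0.4 = 515.5
  TFR = 5 × 515.5 / 1000 = 2.5775
Difference = 4.26 − 2.5775 = 1.6825

1.68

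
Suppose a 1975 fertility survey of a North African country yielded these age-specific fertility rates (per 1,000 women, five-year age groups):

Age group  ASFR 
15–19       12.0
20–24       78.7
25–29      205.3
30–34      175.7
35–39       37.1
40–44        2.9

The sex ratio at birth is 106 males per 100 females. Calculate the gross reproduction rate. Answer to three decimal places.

1.242

Proportion female at birth = 100 / (100 + 106) = 0.48544.
Sum of ASFRs = 12.0 + 78.7 + 205.3 + 175.7 + 37.1 + 2.9 = 511.7
TFR = 5 × 511.7 / 1000 = 2.5585
GRR = 0.48544 × 2.5585 = 1.24200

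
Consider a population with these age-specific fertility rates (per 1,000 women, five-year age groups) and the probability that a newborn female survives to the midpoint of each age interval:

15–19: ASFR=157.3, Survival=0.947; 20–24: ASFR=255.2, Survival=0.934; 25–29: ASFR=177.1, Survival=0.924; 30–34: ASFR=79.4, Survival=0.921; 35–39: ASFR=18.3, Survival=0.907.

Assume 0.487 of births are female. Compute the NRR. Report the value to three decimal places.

Proportion female at birth = 0.487.
Per-age-group product (5 × ASFR × survival probability):
  15–19: 5 × 157.3/1000 × 0.947 = 0.74482
  20–24: 5 × 255.2/1000 × 0.934 = 1.19178
  25–29: 5 × 177.1/1000 × 0.924 = 0.81820
  30–34: 5 × 79.4/1000 × 0.921 = 0.36564
  35–39: 5 × 18.3/1000 × 0.907 = 0.08299
Sum = 3.20343
NRR = 0.487 × 3.20343 = 1.56007
NRR > 1, so each generation more than replaces itself.

1.560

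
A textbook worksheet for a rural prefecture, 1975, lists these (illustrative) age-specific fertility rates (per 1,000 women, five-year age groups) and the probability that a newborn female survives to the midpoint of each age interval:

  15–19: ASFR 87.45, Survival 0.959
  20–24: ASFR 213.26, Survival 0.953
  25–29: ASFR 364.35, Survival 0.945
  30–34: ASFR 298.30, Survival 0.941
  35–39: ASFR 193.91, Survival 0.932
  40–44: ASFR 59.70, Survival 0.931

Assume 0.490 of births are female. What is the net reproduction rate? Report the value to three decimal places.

Proportion female at birth = 0.490.
Per-age-group product (5 × ASFR × survival probability):
  15–19: 5 × 87.45/1000 × 0.959 = 0.41932
  20–24: 5 × 213.26/1000 × 0.953 = 1.01618
  25–29: 5 × 364.35/1000 × 0.945 = 1.72155
  30–34: 5 × 298.30/1000 × 0.941 = 1.40350
  35–39: 5 × 193.91/1000 × 0.932 = 0.90362
  40–44: 5 × 59.70/1000 × 0.931 = 0.27790
Sum = 5.74207
NRR = 0.490 × 5.74207 = 2.81361
With NRR above 1 the population is above replacement fertility.

2.814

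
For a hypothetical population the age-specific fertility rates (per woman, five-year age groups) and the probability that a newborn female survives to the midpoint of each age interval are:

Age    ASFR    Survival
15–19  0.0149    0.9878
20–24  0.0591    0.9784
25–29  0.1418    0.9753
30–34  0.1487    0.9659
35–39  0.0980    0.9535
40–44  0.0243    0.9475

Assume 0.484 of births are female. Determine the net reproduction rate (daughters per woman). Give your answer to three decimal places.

Proportion female at birth = 0.484.
Weighting each age-specific rate by interval width and survival:
  15–19: 5 × 0.0149 × 0.9878 = 0.07359
  20–24: 5 × 0.0591 × 0.9784 = 0.28912
  25–29: 5 × 0.1418 × 0.9753 = 0.69149
  30–34: 5 × 0.1487 × 0.9659 = 0.71815
  35–39: 5 × 0.0980 × 0.9535 = 0.46722
  40–44: 5 × 0.0243 × 0.9475 = 0.11512
Sum = 2.35469
NRR = 0.484 × 2.35469 = 1.13967
An NRR exceeding 1 indicates intrinsic growth under these rates.

1.140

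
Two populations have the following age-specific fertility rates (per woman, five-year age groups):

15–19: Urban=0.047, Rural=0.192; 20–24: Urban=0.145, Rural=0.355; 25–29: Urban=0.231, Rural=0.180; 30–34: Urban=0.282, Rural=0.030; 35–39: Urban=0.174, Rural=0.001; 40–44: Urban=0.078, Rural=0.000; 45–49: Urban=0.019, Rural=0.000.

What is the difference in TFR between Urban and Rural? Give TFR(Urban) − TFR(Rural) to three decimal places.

Urban:
  Sum of ASFRs = 0.047 + 0.145 + 0.231 + 0.282 + 0.174 + 0.078 + 0.019 = 0.976
  TFR = 5 × 0.976 = 4.88
Rural:
  Sum of ASFRs = 0.192 + 0.355 + 0.180 + 0.030 + 0.001 + 0.000 + 0.000 = 0.758
  TFR = 5 × 0.758 = 3.79
Difference = 4.88 − 3.79 = 1.09

1.090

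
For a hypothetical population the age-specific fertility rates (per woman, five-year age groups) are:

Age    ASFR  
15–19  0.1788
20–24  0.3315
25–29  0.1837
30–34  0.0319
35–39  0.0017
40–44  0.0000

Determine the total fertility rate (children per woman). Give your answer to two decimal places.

3.64

Sum of ASFRs = 0.1788 + 0.3315 + 0.1837 + 0.0319 + 0.0017 + 0.0000 = 0.7276
TFR = 5 × 0.7276 = 3.638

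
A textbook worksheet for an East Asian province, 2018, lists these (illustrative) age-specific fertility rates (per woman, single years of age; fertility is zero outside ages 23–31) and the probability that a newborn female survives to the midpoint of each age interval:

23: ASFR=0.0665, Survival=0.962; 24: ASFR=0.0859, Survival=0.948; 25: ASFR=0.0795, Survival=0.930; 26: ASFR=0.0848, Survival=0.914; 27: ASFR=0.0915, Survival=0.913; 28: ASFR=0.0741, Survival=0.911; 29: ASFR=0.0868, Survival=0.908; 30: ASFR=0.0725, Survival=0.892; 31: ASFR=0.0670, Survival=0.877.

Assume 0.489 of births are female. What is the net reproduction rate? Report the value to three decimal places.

0.318

Proportion female at birth = 0.489.
Each age group contributes 1 × ASFR × survival:
  23: 1 × 0.0665 × 0.962 = 0.06397
  24: 1 × 0.0859 × 0.948 = 0.08143
  25: 1 × 0.0795 × 0.930 = 0.07394
  26: 1 × 0.0848 × 0.914 = 0.07751
  27: 1 × 0.0915 × 0.913 = 0.08354
  28: 1 × 0.0741 × 0.911 = 0.06751
  29: 1 × 0.0868 × 0.908 = 0.07881
  30: 1 × 0.0725 × 0.892 = 0.06467
  31: 1 × 0.0670 × 0.877 = 0.05876
Sum = 0.65014
NRR = 0.489 × 0.65014 = 0.31792
NRR < 1, so the cohort does not fully replace itself.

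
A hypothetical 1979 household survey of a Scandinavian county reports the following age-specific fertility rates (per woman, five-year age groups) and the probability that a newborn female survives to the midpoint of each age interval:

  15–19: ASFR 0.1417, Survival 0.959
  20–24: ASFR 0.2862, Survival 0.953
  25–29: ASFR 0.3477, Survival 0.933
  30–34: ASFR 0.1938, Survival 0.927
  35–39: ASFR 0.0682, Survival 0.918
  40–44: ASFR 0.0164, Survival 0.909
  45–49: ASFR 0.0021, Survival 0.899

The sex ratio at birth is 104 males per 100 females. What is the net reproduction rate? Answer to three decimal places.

2.432

Proportion female at birth = 100 / (100 + 104) = 0.49020.
Weighting each age-specific rate by interval width and survival:
  15–19: 5 × 0.1417 × 0.959 = 0.67945
  20–24: 5 × 0.2862 × 0.953 = 1.36374
  25–29: 5 × 0.3477 × 0.933 = 1.62202
  30–34: 5 × 0.1938 × 0.927 = 0.89826
  35–39: 5 × 0.0682 × 0.918 = 0.31304
  40–44: 5 × 0.0164 × 0.909 = 0.07454
  45–49: 5 × 0.0021 × 0.899 = 0.00944
Sum = 4.96049
NRR = 0.49020 × 4.96049 = 2.43163
NRR > 1, so each generation more than replaces itself.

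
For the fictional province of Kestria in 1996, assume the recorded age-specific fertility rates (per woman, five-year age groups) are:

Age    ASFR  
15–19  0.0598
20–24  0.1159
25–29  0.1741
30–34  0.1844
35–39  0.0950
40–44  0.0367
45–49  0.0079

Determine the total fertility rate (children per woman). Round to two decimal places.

3.37

Sum of ASFRs = 0.0598 + 0.1159 + 0.1741 + 0.1844 + 0.0950 + 0.0367 + 0.0079 = 0.6738
TFR = 5 × 0.6738 = 3.369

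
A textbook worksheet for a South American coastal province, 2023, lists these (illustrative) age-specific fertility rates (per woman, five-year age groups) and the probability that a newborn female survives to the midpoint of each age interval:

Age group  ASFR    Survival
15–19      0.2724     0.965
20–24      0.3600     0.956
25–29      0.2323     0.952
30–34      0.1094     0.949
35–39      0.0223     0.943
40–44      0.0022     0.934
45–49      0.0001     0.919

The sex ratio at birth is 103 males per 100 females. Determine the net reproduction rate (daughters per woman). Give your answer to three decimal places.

Proportion female at birth = 100 / (100 + 103) = 0.49261.
Per-age-group product (5 × ASFR × survival probability):
  15–19: 5 × 0.2724 × 0.965 = 1.31433
  20–24: 5 × 0.3600 × 0.956 = 1.72080
  25–29: 5 × 0.2323 × 0.952 = 1.10575
  30–34: 5 × 0.1094 × 0.949 = 0.51910
  35–39: 5 × 0.0223 × 0.943 = 0.10514
  40–44: 5 × 0.0022 × 0.934 = 0.01027
  45–49: 5 × 0.0001 × 0.919 = 0.00046
Sum = 4.77585
NRR = 0.49261 × 4.77585 = 2.35263

2.353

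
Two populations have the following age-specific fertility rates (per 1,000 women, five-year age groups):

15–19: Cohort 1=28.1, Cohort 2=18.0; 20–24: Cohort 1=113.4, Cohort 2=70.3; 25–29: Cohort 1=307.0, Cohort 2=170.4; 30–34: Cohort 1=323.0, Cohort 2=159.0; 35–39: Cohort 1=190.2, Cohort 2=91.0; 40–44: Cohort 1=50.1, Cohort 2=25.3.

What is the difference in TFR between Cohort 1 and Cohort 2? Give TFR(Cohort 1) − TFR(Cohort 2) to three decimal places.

Cohort 1:
  Sum of ASFRs = 28.1 + 113.4 + 307.0 + 323.0 + 190.2 + 50.1 = 1011.8
  TFR = 5 × 1011.8 / 1000 = 5.059
Cohort 2:
  Sum of ASFRs = 18.0 + 70.3 + 170.4 + 159.0 + 91.0 + 25.3 = 534.0
  TFR = 5 × 534.0 / 1000 = 2.67
Difference = 5.059 − 2.67 = 2.389

2.389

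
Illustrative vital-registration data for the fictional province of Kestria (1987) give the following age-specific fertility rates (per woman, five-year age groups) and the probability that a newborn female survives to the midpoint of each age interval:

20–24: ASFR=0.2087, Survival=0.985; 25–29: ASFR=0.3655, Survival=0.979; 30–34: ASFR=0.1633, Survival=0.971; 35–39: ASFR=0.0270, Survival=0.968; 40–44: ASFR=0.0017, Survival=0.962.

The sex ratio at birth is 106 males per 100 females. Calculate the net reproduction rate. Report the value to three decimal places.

1.820

Proportion female at birth = 100 / (100 + 106) = 0.48544.
Survival-weighted fertility by age (5·fₓ·Sₓ):
  20–24: 5 × 0.2087 × 0.985 = 1.02785
  25–29: 5 × 0.3655 × 0.979 = 1.78912
  30–34: 5 × 0.1633 × 0.971 = 0.79282
  35–39: 5 × 0.0270 × 0.968 = 0.13068
  40–44: 5 × 0.0017 × 0.962 = 0.00818
Sum = 3.74865
NRR = 0.48544 × 3.74865 = 1.81974
NRR > 1, so each generation more than replaces itself.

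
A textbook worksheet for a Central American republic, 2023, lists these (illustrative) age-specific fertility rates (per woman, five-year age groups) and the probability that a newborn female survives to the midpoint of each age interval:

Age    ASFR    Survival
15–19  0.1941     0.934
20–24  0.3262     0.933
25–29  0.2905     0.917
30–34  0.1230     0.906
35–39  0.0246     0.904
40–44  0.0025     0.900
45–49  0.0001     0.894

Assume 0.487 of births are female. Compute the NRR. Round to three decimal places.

Proportion female at birth = 0.487.
Survival-weighted fertility by age (5·fₓ·Sₓ):
  15–19: 5 × 0.1941 × 0.934 = 0.90645
  20–24: 5 × 0.3262 × 0.933 = 1.52172
  25–29: 5 × 0.2905 × 0.917 = 1.33194
  30–34: 5 × 0.1230 × 0.906 = 0.55719
  35–39: 5 × 0.0246 × 0.904 = 0.11119
  40–44: 5 × 0.0025 × 0.900 = 0.01125
  45–49: 5 × 0.0001 × 0.894 = 0.00045
Sum = 4.44019
NRR = 0.487 × 4.44019 = 2.16237

2.162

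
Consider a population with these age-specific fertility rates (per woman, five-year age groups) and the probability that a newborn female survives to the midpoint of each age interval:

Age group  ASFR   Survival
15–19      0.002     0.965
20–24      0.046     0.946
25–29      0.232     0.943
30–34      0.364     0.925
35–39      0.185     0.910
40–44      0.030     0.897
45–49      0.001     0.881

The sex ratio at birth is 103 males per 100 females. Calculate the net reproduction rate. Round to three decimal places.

1.963

Proportion female at birth = 100 / (100 + 103) = 0.49261.
Each age group contributes 5 × ASFR × survival:
  15–19: 5 × 0.002 × 0.965 = 0.00965
  20–24: 5 × 0.046 × 0.946 = 0.21758
  25–29: 5 × 0.232 × 0.943 = 1.09388
  30–34: 5 × 0.364 × 0.925 = 1.68350
  35–39: 5 × 0.185 × 0.910 = 0.84175
  40–44: 5 × 0.030 × 0.897 = 0.13455
  45–49: 5 × 0.001 × 0.881 = 0.00441
Sum = 3.98532
NRR = 0.49261 × 3.98532 = 1.96321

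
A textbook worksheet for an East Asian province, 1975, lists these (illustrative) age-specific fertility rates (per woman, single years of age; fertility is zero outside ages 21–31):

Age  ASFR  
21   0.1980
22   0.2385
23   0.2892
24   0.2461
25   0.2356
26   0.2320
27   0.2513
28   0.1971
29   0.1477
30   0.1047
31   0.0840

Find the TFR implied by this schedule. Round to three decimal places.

2.224

Sum of ASFRs = 0.1980 + 0.2385 + 0.2892 + 0.2461 + 0.2356 + 0.2320 + 0.2513 + 0.1971 + 0.1477 + 0.1047 + 0.0840 = 2.2242
TFR = 2.2242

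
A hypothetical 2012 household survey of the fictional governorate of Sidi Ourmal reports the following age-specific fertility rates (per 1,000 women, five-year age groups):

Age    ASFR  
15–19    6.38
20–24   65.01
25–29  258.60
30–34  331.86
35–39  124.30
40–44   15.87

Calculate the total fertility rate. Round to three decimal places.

Sum of ASFRs = 6.38 + 65.01 + 258.60 + 331.86 + 124.30 + 15.87 = 802.02
TFR = 5 × 802.02 / 1000 = 4.0101

4.010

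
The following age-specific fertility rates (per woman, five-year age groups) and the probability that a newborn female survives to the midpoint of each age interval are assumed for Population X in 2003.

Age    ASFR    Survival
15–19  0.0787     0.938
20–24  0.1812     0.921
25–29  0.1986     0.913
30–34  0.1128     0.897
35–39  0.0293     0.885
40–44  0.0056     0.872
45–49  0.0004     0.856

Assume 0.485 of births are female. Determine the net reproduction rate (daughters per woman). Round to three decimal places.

1.344

Proportion female at birth = 0.485.
Weighting each age-specific rate by interval width and survival:
  15–19: 5 × 0.0787 × 0.938 = 0.36910
  20–24: 5 × 0.1812 × 0.921 = 0.83443
  25–29: 5 × 0.1986 × 0.913 = 0.90661
  30–34: 5 × 0.1128 × 0.897 = 0.50591
  35–39: 5 × 0.0293 × 0.885 = 0.12965
  40–44: 5 × 0.0056 × 0.872 = 0.02442
  45–49: 5 × 0.0004 × 0.856 = 0.00171
Sum = 2.77183
NRR = 0.485 × 2.77183 = 1.34434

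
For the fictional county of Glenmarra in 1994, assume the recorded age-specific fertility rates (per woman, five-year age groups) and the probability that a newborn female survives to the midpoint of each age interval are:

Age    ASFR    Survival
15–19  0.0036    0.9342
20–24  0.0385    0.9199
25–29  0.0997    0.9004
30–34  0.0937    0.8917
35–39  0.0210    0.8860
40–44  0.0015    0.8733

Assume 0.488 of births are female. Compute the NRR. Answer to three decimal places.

Proportion female at birth = 0.488.
Survival-weighted fertility by age (5·fₓ·Sₓ):
  15–19: 5 × 0.0036 × 0.9342 = 0.01682
  20–24: 5 × 0.0385 × 0.9199 = 0.17708
  25–29: 5 × 0.0997 × 0.9004 = 0.44885
  30–34: 5 × 0.0937 × 0.8917 = 0.41776
  35–39: 5 × 0.0210 × 0.8860 = 0.09303
  40–44: 5 × 0.0015 × 0.8733 = 0.00655
Sum = 1.16009
NRR = 0.488 × 1.16009 = 0.56612
With NRR below 1 the population is below replacement fertility.

0.566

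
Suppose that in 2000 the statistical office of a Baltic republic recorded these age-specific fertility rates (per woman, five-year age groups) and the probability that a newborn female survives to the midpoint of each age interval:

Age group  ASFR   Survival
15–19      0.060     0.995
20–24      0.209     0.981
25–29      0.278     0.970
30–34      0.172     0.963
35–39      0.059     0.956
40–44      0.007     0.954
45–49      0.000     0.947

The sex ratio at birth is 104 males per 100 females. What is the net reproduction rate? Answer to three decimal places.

1.870

Proportion female at birth = 100 / (100 + 104) = 0.49020.
Per-age-group product (5 × ASFR × survival probability):
  15–19: 5 × 0.060 × 0.995 = 0.29850
  20–24: 5 × 0.209 × 0.981 = 1.02515
  25–29: 5 × 0.278 × 0.970 = 1.34830
  30–34: 5 × 0.172 × 0.963 = 0.82818
  35–39: 5 × 0.059 × 0.956 = 0.28202
  40–44: 5 × 0.007 × 0.954 = 0.03339
  45–49: 5 × 0.000 × 0.947 = 0.00000
Sum = 3.81554
NRR = 0.49020 × 3.81554 = 1.87038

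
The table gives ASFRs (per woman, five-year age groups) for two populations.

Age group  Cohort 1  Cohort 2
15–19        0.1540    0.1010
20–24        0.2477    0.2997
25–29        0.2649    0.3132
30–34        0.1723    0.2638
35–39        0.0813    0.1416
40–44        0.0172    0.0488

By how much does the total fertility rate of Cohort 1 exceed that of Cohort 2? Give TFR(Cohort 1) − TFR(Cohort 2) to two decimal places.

-1.15

Cohort 1:
  Sum of ASFRs = 0.1540 + 0.2477 + 0.2649 + 0.1723 + 0.0813 + 0.0172 = 0.9374
  TFR = 5 × 0.9374 = 4.687
Cohort 2:
  Sum of ASFRs = 0.1010 + 0.2997 + 0.3132 + 0.2638 + 0.1416 + 0.0488 = 1.1681
  TFR = 5 × 1.1681 = 5.8405
Difference = 4.687 − 5.8405 = -1.1535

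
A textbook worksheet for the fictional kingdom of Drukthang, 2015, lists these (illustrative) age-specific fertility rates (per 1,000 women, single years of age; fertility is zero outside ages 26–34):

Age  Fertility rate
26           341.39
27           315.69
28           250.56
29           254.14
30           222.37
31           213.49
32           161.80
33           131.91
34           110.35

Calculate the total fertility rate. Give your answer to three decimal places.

2.002

Sum of ASFRs = 341.39 + 315.69 + 250.56 + 254.14 + 222.37 + 213.49 + 161.80 + 131.91 + 110.35 = 2001.70
TFR = 2001.70 / 1000 = 2.0017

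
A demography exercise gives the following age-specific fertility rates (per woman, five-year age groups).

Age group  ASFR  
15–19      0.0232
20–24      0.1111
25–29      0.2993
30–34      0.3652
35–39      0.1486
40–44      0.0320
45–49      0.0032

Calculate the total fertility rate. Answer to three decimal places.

Sum of ASFRs = 0.0232 + 0.1111 + 0.2993 + 0.3652 + 0.1486 + 0.0320 + 0.0032 = 0.9826
TFR = 5 × 0.9826 = 4.913

4.913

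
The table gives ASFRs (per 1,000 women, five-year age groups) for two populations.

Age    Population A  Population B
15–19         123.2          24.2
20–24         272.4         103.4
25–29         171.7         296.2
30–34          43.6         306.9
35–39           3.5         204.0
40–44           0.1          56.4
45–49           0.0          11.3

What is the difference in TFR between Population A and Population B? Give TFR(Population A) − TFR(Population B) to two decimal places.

Population A:
  Sum of ASFRs = 123.2 + 272.4 + 171.7 + 43.6 + 3.5 + 0.1 + 0.0 = 614.5
  TFR = 5 × 614.5 / 1000 = 3.0725
Population B:
  Sum of ASFRs = 24.2 + 103.4 + 296.2 + 306.9 + 204.0 + 56.4 + 11.3 = 1002.4
  TFR = 5 × 1002.4 / 1000 = 5.012
Difference = 3.0725 − 5.012 = -1.9395

-1.94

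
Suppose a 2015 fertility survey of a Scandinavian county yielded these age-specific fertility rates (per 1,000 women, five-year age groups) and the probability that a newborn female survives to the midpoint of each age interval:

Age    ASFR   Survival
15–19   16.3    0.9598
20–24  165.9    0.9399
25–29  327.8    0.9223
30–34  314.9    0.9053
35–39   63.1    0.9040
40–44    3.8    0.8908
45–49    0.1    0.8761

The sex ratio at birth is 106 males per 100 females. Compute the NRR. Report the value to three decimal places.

Proportion female at birth = 100 / (100 + 106) = 0.48544.
Survival-weighted fertility by age (5·fₓ·Sₓ):
  15–19: 5 × 16.3/1000 × 0.9598 = 0.07822
  20–24: 5 × 165.9/1000 × 0.9399 = 0.77965
  25–29: 5 × 327.8/1000 × 0.9223 = 1.51165
  30–34: 5 × 314.9/1000 × 0.9053 = 1.42539
  35–39: 5 × 63.1/1000 × 0.9040 = 0.28521
  40–44: 5 × 3.8/1000 × 0.8908 = 0.01693
  45–49: 5 × 0.1/1000 × 0.8761 = 0.00044
Sum = 4.09749
NRR = 0.48544 × 4.09749 = 1.98909
An NRR exceeding 1 indicates intrinsic growth under these rates.

1.989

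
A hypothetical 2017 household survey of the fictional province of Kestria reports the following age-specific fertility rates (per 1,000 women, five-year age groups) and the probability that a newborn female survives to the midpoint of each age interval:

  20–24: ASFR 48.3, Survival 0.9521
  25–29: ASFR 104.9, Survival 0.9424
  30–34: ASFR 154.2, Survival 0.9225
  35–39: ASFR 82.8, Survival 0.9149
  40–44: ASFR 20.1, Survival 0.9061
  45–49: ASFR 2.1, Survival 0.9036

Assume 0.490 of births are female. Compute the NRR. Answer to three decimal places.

Proportion female at birth = 0.490.
Weighting each age-specific rate by interval width and survival:
  20–24: 5 × 48.3/1000 × 0.9521 = 0.22993
  25–29: 5 × 104.9/1000 × 0.9424 = 0.49429
  30–34: 5 × 154.2/1000 × 0.9225 = 0.71125
  35–39: 5 × 82.8/1000 × 0.9149 = 0.37877
  40–44: 5 × 20.1/1000 × 0.9061 = 0.09106
  45–49: 5 × 2.1/1000 × 0.9036 = 0.00949
Sum = 1.91479
NRR = 0.490 × 1.91479 = 0.93825

0.938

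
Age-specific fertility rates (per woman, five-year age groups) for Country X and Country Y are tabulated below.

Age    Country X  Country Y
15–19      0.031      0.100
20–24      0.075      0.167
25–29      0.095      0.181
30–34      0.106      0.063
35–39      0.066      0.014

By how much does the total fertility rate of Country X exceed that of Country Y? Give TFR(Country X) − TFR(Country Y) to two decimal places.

Country X:
  Sum of ASFRs = 0.031 + 0.075 + 0.095 + 0.106 + 0.066 = 0.373
  TFR = 5 × 0.373 = 1.865
Country Y:
  Sum of ASFRs = 0.100 + 0.167 + 0.181 + 0.063 + 0.014 = 0.525
  TFR = 5 × 0.525 = 2.625
Difference = 1.865 − 2.625 = -0.76

-0.76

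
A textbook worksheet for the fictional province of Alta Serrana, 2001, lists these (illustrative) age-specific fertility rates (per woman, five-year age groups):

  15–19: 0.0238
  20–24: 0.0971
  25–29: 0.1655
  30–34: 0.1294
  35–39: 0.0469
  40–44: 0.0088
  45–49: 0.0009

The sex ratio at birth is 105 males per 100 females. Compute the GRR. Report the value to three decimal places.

1.152

Proportion female at birth = 100 / (100 + 105) = 0.48780.
Sum of ASFRs = 0.0238 + 0.0971 + 0.1655 + 0.1294 + 0.0469 + 0.0088 + 0.0009 = 0.4724
TFR = 5 × 0.4724 = 2.362
GRR = 0.48780 × 2.362 = 1.15218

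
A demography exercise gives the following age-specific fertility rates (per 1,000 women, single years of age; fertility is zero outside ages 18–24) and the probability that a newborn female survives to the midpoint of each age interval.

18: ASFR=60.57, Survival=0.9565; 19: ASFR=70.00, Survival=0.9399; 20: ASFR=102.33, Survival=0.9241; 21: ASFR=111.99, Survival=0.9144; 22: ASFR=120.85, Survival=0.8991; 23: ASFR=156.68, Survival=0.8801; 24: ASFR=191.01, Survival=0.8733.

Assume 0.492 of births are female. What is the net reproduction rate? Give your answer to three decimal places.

0.361

Proportion female at birth = 0.492.
Per-age-group product (1 × ASFR × survival probability):
  18: 1 × 60.57/1000 × 0.9565 = 0.05794
  19: 1 × 70.00/1000 × 0.9399 = 0.06579
  20: 1 × 102.33/1000 × 0.9241 = 0.09456
  21: 1 × 111.99/1000 × 0.9144 = 0.10240
  22: 1 × 120.85/1000 × 0.8991 = 0.10866
  23: 1 × 156.68/1000 × 0.8801 = 0.13789
  24: 1 × 191.01/1000 × 0.8733 = 0.16681
Sum = 0.73405
NRR = 0.492 × 0.73405 = 0.36115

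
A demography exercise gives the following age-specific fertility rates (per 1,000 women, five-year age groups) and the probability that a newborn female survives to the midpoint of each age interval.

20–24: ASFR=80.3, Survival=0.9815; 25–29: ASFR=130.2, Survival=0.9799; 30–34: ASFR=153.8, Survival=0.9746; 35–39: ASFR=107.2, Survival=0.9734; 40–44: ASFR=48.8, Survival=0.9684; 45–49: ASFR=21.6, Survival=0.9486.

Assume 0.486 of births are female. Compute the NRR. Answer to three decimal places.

1.284

Proportion female at birth = 0.486.
Per-age-group product (5 × ASFR × survival probability):
  20–24: 5 × 80.3/1000 × 0.9815 = 0.39407
  25–29: 5 × 130.2/1000 × 0.9799 = 0.63791
  30–34: 5 × 153.8/1000 × 0.9746 = 0.74947
  35–39: 5 × 107.2/1000 × 0.9734 = 0.52174
  40–44: 5 × 48.8/1000 × 0.9684 = 0.23629
  45–49: 5 × 21.6/1000 × 0.9486 = 0.10245
Sum = 2.64193
NRR = 0.486 × 2.64193 = 1.28398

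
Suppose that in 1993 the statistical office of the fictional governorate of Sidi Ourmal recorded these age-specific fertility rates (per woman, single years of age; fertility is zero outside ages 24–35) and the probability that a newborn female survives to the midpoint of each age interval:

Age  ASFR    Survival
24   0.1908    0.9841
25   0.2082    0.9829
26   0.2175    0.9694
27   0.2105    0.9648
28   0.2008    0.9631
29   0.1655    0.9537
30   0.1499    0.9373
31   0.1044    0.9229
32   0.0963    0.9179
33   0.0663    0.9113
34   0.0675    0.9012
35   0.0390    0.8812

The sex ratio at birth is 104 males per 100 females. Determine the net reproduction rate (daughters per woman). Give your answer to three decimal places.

0.803

Proportion female at birth = 100 / (100 + 104) = 0.49020.
Per-age-group product (1 × ASFR × survival probability):
  24: 1 × 0.1908 × 0.9841 = 0.18777
  25: 1 × 0.2082 × 0.9829 = 0.20464
  26: 1 × 0.2175 × 0.9694 = 0.21084
  27: 1 × 0.2105 × 0.9648 = 0.20309
  28: 1 × 0.2008 × 0.9631 = 0.19339
  29: 1 × 0.1655 × 0.9537 = 0.15784
  30: 1 × 0.1499 × 0.9373 = 0.14050
  31: 1 × 0.1044 × 0.9229 = 0.09635
  32: 1 × 0.0963 × 0.9179 = 0.08839
  33: 1 × 0.0663 × 0.9113 = 0.06042
  34: 1 × 0.0675 × 0.9012 = 0.06083
  35: 1 × 0.0390 × 0.8812 = 0.03437
Sum = 1.63843
NRR = 0.49020 × 1.63843 = 0.80316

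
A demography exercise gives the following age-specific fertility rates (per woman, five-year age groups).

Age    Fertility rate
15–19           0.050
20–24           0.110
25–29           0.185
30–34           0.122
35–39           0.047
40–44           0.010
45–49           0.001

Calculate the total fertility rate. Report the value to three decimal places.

Sum of ASFRs = 0.050 + 0.110 + 0.185 + 0.122 + 0.047 + 0.010 + 0.001 = 0.525
TFR = 5 × 0.525 = 2.625

2.625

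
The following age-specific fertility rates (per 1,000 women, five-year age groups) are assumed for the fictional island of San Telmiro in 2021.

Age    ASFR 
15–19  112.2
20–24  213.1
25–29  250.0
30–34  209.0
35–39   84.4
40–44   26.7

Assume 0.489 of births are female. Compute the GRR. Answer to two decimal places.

2.19

Proportion female at birth = 0.489.
Sum of ASFRs = 112.2 + 213.1 + 250.0 + 209.0 + 84.4 + 26.7 = 895.4
TFR = 5 × 895.4 / 1000 = 4.477
GRR = 0.489 × 4.477 = 2.18925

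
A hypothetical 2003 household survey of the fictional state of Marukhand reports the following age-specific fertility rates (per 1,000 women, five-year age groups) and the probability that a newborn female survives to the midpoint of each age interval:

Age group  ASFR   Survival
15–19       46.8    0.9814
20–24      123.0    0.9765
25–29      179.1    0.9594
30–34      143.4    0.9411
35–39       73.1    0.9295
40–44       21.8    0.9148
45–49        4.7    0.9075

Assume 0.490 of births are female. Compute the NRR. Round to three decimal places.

1.384

Proportion female at birth = 0.490.
Each age group contributes 5 × ASFR × survival:
  15–19: 5 × 46.8/1000 × 0.9814 = 0.22965
  20–24: 5 × 123.0/1000 × 0.9765 = 0.60055
  25–29: 5 × 179.1/1000 × 0.9594 = 0.85914
  30–34: 5 × 143.4/1000 × 0.9411 = 0.67477
  35–39: 5 × 73.1/1000 × 0.9295 = 0.33973
  40–44: 5 × 21.8/1000 × 0.9148 = 0.09971
  45–49: 5 × 4.7/1000 × 0.9075 = 0.02133
Sum = 2.82488
NRR = 0.490 × 2.82488 = 1.38419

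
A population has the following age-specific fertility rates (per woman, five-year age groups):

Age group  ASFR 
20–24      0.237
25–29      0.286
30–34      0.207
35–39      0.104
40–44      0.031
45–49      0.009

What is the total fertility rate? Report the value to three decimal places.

4.370

Sum of ASFRs = 0.237 + 0.286 + 0.207 + 0.104 + 0.031 + 0.009 = 0.874
TFR = 5 × 0.874 = 4.37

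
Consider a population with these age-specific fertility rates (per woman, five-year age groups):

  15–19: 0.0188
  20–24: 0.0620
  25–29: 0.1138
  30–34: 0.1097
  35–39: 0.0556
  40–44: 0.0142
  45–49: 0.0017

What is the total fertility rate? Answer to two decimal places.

1.88

Sum of ASFRs = 0.0188 + 0.0620 + 0.1138 + 0.1097 + 0.0556 + 0.0142 + 0.0017 = 0.3758
TFR = 5 × 0.3758 = 1.879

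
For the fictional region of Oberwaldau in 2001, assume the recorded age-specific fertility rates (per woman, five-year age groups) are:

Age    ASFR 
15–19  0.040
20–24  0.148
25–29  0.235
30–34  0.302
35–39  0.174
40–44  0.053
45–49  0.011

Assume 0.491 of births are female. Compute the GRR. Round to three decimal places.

2.364

Proportion female at birth = 0.491.
Sum of ASFRs = 0.040 + 0.148 + 0.235 + 0.302 + 0.174 + 0.053 + 0.011 = 0.963
TFR = 5 × 0.963 = 4.815
GRR = 0.491 × 4.815 = 2.36417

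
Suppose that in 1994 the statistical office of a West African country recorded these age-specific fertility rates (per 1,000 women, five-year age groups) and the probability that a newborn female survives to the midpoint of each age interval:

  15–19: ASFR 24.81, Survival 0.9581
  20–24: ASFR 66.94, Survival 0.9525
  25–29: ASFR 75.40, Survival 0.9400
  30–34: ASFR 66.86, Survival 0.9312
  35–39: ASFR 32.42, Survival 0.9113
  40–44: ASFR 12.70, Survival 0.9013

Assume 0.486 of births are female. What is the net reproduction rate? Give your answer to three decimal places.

Proportion female at birth = 0.486.
Survival-weighted fertility by age (5·fₓ·Sₓ):
  15–19: 5 × 24.81/1000 × 0.9581 = 0.11885
  20–24: 5 × 66.94/1000 × 0.9525 = 0.31880
  25–29: 5 × 75.40/1000 × 0.9400 = 0.35438
  30–34: 5 × 66.86/1000 × 0.9312 = 0.31130
  35–39: 5 × 32.42/1000 × 0.9113 = 0.14772
  40–44: 5 × 12.70/1000 × 0.9013 = 0.05723
Sum = 1.30828
NRR = 0.486 × 1.30828 = 0.63582
With NRR below 1 the population is below replacement fertility.

0.636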